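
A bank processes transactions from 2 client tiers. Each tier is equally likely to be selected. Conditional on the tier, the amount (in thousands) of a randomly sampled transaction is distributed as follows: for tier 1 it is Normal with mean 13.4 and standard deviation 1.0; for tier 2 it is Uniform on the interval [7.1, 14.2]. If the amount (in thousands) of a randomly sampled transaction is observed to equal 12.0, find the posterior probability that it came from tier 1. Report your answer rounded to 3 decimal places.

Likelihoods f(12.0 | ·): 1: 0.149727; 2: 0.140845.
Posterior ∝ prior × likelihood. Numerator for 1: 0.5·0.149727 = 0.0748637.
Normalizing constant: 0.5·0.149727 + 0.5·0.140845 = 0.145286.
P(1 | observation) = 0.0748637 / 0.145286 = 0.515284.

0.515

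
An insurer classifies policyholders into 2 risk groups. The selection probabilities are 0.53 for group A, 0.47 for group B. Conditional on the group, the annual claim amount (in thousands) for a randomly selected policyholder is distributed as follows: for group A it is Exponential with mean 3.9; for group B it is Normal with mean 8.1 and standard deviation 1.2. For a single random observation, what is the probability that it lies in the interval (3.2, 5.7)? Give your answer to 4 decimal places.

Conditional on each group, P(3.2 < X < 5.7): A: 0.208327; B: 0.0227279.
By total probability, P(3.2 < X < 5.7) = 0.53·0.208327 + 0.47·0.0227279 = 0.121095.

0.1211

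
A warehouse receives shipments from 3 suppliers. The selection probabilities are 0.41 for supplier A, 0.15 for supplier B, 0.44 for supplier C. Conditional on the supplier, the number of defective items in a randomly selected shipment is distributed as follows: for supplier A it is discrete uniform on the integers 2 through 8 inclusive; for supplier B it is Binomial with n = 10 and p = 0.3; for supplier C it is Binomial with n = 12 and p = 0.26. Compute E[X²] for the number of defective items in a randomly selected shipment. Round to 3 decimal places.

For each component E[X²] = Var + (mean)², giving A: 29; B: 11.1; C: 12.0432.
Overall E[X²] = 0.41·29 + 0.15·11.1 + 0.44·12.0432 = 18.854.

18.854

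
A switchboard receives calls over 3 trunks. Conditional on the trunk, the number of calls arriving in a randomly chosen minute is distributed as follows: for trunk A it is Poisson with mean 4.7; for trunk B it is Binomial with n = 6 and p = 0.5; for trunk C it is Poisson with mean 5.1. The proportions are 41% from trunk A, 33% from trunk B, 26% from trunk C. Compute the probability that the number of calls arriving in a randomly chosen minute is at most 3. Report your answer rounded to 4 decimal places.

0.4089

Conditional on each trunk, P(X ≤ 3): A: 0.309684; B: 0.65625; C: 0.251268.
By total probability, P(X ≤ 3) = 0.41·0.309684 + 0.33·0.65625 + 0.26·0.251268 = 0.408863.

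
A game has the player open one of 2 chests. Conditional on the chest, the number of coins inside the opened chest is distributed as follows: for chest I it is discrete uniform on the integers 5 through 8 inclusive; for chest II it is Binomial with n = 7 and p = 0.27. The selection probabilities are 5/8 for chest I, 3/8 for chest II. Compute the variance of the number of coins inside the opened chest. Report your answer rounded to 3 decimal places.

Per component, I: μ=6.5, E[X²]=43.5; II: μ=1.89, E[X²]=4.9518.
E[X] = 0.625·6.5 + 0.375·1.89 = 4.77125.
E[X²] = 0.625·43.5 + 0.375·4.9518 = 29.0444.
Var(X) = E[X²] − (E[X])² = 29.0444 − 22.7648 = 6.2796.

6.280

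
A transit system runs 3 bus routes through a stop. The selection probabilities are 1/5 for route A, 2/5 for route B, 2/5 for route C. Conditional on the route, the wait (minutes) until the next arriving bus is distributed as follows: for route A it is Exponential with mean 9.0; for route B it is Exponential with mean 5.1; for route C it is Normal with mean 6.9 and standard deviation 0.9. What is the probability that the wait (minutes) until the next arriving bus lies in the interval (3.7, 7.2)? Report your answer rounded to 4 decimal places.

0.3910

Conditional on each route, P(3.7 < X < 7.2): A: 0.213584; B: 0.240374; C: 0.63037.
By total probability, P(3.7 < X < 7.2) = 0.2·0.213584 + 0.4·0.240374 + 0.4·0.63037 = 0.391015.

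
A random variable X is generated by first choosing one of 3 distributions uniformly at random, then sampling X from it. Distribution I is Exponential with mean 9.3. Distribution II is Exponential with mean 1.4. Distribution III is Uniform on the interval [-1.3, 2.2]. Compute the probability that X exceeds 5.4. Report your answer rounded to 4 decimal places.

0.1936

Conditional on each component, P(X > 5.4): I: 0.559537; II: 0.0211283; III: 0.
By total probability, P(X > 5.4) = 0.333333·0.559537 + 0.333333·0.0211283 + 0.333333·0 = 0.193555.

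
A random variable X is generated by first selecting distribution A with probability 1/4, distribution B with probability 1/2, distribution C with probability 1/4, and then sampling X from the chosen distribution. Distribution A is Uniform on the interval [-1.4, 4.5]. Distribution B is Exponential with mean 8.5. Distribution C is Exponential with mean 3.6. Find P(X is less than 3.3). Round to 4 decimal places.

0.5101

Conditional on each component, P(X < 3.3): A: 0.79661; B: 0.321747; C: 0.60015.
By total probability, P(X < 3.3) = 0.25·0.79661 + 0.5·0.321747 + 0.25·0.60015 = 0.510064.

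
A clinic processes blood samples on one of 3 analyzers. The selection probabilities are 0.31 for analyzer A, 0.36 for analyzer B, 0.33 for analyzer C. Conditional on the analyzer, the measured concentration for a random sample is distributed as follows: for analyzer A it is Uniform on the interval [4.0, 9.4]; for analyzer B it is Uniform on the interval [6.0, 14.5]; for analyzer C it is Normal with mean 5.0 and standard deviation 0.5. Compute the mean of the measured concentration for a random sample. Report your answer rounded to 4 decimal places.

7.4170

Component means — A: 6.7; B: 10.25; C: 5.
E[X] = 0.31·6.7 + 0.36·10.25 + 0.33·5 = 7.417.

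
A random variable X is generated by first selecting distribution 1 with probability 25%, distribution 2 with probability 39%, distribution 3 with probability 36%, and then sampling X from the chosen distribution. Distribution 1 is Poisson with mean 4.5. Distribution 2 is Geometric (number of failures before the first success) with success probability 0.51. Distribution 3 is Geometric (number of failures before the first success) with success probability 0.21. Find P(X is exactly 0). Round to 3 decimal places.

0.277

Conditional on each component, P(X = 0): 1: 0.011109; 2: 0.51; 3: 0.21.
By total probability, P(X = 0) = 0.25·0.011109 + 0.39·0.51 + 0.36·0.21 = 0.277277.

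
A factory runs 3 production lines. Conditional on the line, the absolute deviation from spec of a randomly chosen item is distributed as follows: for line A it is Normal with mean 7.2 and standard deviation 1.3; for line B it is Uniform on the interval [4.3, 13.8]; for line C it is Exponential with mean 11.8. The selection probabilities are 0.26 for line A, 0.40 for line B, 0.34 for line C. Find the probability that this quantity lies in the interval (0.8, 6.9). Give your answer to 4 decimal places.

0.3440

Conditional on each line, P(0.8 < X < 6.9): A: 0.408747; B: 0.273684; C: 0.377203.
By total probability, P(0.8 < X < 6.9) = 0.26·0.408747 + 0.4·0.273684 + 0.34·0.377203 = 0.343997.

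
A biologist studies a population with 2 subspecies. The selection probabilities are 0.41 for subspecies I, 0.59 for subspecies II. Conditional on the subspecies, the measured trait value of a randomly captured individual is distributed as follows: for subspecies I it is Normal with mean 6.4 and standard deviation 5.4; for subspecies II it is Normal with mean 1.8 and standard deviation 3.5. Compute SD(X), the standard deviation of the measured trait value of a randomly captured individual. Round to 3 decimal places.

Per component, I: μ=6.4, E[X²]=70.12; II: μ=1.8, E[X²]=15.49.
E[X] = 0.41·6.4 + 0.59·1.8 = 3.686.
E[X²] = 0.41·70.12 + 0.59·15.49 = 37.8883.
Var(X) = E[X²] − (E[X])² = 37.8883 − 13.5866 = 24.3017.
SD(X) = √24.3017 = 4.92968.

4.930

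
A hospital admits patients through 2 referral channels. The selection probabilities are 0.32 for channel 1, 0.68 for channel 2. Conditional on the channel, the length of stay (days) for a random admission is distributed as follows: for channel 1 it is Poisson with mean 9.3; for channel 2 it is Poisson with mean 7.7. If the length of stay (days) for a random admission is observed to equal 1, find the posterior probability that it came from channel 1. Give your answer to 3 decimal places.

Likelihoods P(X=1 | ·): 1: 0.000850245; 2: 0.00348677.
Posterior ∝ prior × likelihood. Numerator for 1: 0.32·0.000850245 = 0.000272079.
Normalizing constant: 0.32·0.000850245 + 0.68·0.00348677 = 0.00264308.
P(1 | observation) = 0.000272079 / 0.00264308 = 0.10294.

0.103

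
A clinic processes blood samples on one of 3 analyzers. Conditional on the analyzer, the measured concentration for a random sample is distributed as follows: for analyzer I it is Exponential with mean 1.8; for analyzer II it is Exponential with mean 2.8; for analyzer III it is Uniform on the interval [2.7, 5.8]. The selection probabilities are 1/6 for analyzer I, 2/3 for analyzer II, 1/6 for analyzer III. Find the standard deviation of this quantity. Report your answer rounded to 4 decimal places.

Per component, I: μ=1.8, E[X²]=6.48; II: μ=2.8, E[X²]=15.68; III: μ=4.25, E[X²]=18.8633.
E[X] = 0.166667·1.8 + 0.666667·2.8 + 0.166667·4.25 = 2.875.
E[X²] = 0.166667·6.48 + 0.666667·15.68 + 0.166667·18.8633 = 14.6772.
Var(X) = E[X²] − (E[X])² = 14.6772 − 8.26562 = 6.4116.
SD(X) = √6.4116 = 2.53211.

2.5321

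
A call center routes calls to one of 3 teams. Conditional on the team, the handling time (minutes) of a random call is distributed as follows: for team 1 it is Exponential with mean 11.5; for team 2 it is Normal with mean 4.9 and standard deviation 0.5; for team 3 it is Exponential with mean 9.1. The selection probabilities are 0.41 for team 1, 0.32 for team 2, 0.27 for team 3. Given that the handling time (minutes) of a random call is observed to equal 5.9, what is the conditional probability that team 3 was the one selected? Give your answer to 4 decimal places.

0.2173

Likelihoods f(5.9 | ·): 1: 0.0520583; 2: 0.107982; 3: 0.0574623.
Posterior ∝ prior × likelihood. Numerator for 3: 0.27·0.0574623 = 0.0155148.
Normalizing constant: 0.41·0.0520583 + 0.32·0.107982 + 0.27·0.0574623 = 0.071413.
P(3 | observation) = 0.0155148 / 0.071413 = 0.217255.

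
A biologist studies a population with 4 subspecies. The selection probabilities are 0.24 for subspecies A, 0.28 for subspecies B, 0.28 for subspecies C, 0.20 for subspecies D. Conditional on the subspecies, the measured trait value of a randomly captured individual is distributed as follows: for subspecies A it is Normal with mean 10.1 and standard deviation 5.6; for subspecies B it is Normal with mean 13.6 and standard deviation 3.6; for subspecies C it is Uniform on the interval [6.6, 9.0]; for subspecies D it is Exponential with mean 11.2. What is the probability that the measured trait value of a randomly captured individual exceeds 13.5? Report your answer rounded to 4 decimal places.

0.2683

Conditional on each subspecies, P(X > 13.5): A: 0.271878; B: 0.51108; C: 0; D: 0.299585.
By total probability, P(X > 13.5) = 0.24·0.271878 + 0.28·0.51108 + 0.28·0 + 0.2·0.299585 = 0.26827.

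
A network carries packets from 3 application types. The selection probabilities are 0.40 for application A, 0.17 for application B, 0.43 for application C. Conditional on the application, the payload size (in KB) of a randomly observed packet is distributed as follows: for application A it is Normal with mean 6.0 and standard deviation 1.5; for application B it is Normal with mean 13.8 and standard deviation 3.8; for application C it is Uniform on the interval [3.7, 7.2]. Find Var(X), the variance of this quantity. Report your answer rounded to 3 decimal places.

Per component, A: μ=6, E[X²]=38.25; B: μ=13.8, E[X²]=204.88; C: μ=5.45, E[X²]=30.7233.
E[X] = 0.4·6 + 0.17·13.8 + 0.43·5.45 = 7.0895.
E[X²] = 0.4·38.25 + 0.17·204.88 + 0.43·30.7233 = 63.3406.
Var(X) = E[X²] − (E[X])² = 63.3406 − 50.261 = 13.0796.

13.080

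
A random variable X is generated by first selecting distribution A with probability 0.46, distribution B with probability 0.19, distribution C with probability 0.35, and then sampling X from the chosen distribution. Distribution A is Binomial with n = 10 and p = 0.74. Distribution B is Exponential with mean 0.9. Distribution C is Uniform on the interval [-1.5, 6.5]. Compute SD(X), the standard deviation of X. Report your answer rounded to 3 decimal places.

Per component, A: μ=7.4, E[X²]=56.684; B: μ=0.9, E[X²]=1.62; C: μ=2.5, E[X²]=11.5833.
E[X] = 0.46·7.4 + 0.19·0.9 + 0.35·2.5 = 4.45.
E[X²] = 0.46·56.684 + 0.19·1.62 + 0.35·11.5833 = 30.4366.
Var(X) = E[X²] − (E[X])² = 30.4366 − 19.8025 = 10.6341.
SD(X) = √10.6341 = 3.261.

3.261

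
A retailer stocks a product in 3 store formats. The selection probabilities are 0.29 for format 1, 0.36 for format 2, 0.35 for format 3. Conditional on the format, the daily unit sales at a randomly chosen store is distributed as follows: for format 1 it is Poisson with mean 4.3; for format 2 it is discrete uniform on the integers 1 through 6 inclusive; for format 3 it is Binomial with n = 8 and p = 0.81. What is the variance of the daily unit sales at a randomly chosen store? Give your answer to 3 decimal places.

4.396

Per component, 1: μ=4.3, E[X²]=22.79; 2: μ=3.5, E[X²]=15.1667; 3: μ=6.48, E[X²]=43.2216.
E[X] = 0.29·4.3 + 0.36·3.5 + 0.35·6.48 = 4.775.
E[X²] = 0.29·22.79 + 0.36·15.1667 + 0.35·43.2216 = 27.1967.
Var(X) = E[X²] − (E[X])² = 27.1967 − 22.8006 = 4.39604.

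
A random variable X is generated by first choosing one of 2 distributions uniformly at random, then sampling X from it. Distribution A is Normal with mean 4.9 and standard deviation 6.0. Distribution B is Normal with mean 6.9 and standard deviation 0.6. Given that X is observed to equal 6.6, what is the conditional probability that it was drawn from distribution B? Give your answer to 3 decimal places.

0.902

Likelihoods f(6.6 | ·): A: 0.0638744; B: 0.586776.
Posterior ∝ prior × likelihood. Numerator for B: 0.5·0.586776 = 0.293388.
Normalizing constant: 0.5·0.0638744 + 0.5·0.586776 = 0.325325.
P(B | observation) = 0.293388 / 0.325325 = 0.90183.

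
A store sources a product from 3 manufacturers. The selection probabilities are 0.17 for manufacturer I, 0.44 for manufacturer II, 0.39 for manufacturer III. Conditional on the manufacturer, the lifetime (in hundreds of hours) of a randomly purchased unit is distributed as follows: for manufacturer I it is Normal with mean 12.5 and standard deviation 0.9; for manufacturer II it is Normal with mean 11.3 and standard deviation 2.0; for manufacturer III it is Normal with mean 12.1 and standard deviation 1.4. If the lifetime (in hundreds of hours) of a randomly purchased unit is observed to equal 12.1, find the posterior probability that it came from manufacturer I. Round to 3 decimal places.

Likelihoods f(12.1 | ·): I: 0.401582; II: 0.184135; III: 0.284959.
Posterior ∝ prior × likelihood. Numerator for I: 0.17·0.401582 = 0.0682689.
Normalizing constant: 0.17·0.401582 + 0.44·0.184135 + 0.39·0.284959 = 0.260422.
P(I | observation) = 0.0682689 / 0.260422 = 0.262147.

0.262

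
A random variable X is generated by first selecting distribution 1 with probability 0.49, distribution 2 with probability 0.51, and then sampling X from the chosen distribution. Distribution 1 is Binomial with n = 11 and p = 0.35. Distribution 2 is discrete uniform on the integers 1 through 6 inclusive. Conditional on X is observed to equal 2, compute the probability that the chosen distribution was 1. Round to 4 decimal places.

Likelihoods P(X=2 | ·): 1: 0.139547; 2: 0.166667.
Posterior ∝ prior × likelihood. Numerator for 1: 0.49·0.139547 = 0.0683778.
Normalizing constant: 0.49·0.139547 + 0.51·0.166667 = 0.153378.
P(1 | observation) = 0.0683778 / 0.153378 = 0.445813.

0.4458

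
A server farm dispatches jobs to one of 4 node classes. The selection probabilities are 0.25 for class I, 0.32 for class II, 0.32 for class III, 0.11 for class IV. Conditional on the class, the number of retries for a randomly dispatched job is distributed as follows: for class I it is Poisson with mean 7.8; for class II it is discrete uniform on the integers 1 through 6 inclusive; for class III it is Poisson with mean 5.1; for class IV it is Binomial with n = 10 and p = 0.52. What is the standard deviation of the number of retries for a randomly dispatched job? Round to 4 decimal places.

Per component, I: μ=7.8, E[X²]=68.64; II: μ=3.5, E[X²]=15.1667; III: μ=5.1, E[X²]=31.11; IV: μ=5.2, E[X²]=29.536.
E[X] = 0.25·7.8 + 0.32·3.5 + 0.32·5.1 + 0.11·5.2 = 5.274.
E[X²] = 0.25·68.64 + 0.32·15.1667 + 0.32·31.11 + 0.11·29.536 = 35.2175.
Var(X) = E[X²] − (E[X])² = 35.2175 − 27.8151 = 7.40242.
SD(X) = √7.40242 = 2.72074.

2.7207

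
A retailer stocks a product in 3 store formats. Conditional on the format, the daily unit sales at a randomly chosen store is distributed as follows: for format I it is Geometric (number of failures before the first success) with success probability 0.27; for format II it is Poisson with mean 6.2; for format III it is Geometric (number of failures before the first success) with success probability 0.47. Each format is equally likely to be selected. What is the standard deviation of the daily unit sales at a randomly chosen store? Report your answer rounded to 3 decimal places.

Per component, I: μ=2.7037, E[X²]=17.3237; II: μ=6.2, E[X²]=44.64; III: μ=1.12766, E[X²]=3.67089.
E[X] = 0.333333·2.7037 + 0.333333·6.2 + 0.333333·1.12766 = 3.34379.
E[X²] = 0.333333·17.3237 + 0.333333·44.64 + 0.333333·3.67089 = 21.8782.
Var(X) = E[X²] − (E[X])² = 21.8782 − 11.1809 = 10.6973.
SD(X) = √10.6973 = 3.27067.

3.271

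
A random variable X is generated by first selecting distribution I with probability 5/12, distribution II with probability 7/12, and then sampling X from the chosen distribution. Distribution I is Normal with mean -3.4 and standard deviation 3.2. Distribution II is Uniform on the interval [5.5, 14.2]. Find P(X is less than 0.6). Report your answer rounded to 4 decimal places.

0.3726

Conditional on each component, P(X < 0.6): I: 0.89435; II: 0.
By total probability, P(X < 0.6) = 0.416667·0.89435 + 0.583333·0 = 0.372646.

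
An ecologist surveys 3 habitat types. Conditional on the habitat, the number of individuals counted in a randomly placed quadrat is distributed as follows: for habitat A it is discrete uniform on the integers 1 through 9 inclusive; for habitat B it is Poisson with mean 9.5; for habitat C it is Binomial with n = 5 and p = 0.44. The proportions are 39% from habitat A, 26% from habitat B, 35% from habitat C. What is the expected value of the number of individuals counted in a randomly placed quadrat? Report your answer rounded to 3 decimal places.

Component means — A: 5; B: 9.5; C: 2.2.
E[X] = 0.39·5 + 0.26·9.5 + 0.35·2.2 = 5.19.

5.190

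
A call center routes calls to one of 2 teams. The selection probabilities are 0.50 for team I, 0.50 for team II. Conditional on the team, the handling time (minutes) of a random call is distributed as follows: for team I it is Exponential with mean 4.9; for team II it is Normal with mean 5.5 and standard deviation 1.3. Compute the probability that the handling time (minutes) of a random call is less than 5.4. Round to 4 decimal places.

0.5686

Conditional on each team, P(X < 5.4): I: 0.667808; II: 0.469342.
By total probability, P(X < 5.4) = 0.5·0.667808 + 0.5·0.469342 = 0.568575.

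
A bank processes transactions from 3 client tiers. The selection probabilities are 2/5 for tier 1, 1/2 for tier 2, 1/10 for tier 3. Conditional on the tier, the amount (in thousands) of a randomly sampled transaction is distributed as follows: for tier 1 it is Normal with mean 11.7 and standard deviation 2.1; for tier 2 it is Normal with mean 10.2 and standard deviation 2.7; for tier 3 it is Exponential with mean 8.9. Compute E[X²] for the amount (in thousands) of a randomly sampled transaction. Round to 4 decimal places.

For each component E[X²] = Var + (mean)², giving 1: 141.3; 2: 111.33; 3: 158.42.
Overall E[X²] = 0.4·141.3 + 0.5·111.33 + 0.1·158.42 = 128.027.

128.0270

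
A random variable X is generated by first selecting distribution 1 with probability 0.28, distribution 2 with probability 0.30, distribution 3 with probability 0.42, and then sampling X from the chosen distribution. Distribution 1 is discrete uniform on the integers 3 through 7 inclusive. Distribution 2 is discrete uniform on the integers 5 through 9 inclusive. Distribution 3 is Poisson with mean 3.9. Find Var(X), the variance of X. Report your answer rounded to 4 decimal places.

4.4872

Per component, 1: μ=5, E[X²]=27; 2: μ=7, E[X²]=51; 3: μ=3.9, E[X²]=19.11.
E[X] = 0.28·5 + 0.3·7 + 0.42·3.9 = 5.138.
E[X²] = 0.28·27 + 0.3·51 + 0.42·19.11 = 30.8862.
Var(X) = E[X²] − (E[X])² = 30.8862 − 26.399 = 4.48716.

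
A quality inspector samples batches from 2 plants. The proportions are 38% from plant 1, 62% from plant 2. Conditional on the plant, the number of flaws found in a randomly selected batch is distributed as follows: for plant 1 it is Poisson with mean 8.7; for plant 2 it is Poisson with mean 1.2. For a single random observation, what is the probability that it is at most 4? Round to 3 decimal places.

0.640

Conditional on each plant, P(X ≤ 4): 1: 0.0659685; 2: 0.992254.
By total probability, P(X ≤ 4) = 0.38·0.0659685 + 0.62·0.992254 = 0.640266.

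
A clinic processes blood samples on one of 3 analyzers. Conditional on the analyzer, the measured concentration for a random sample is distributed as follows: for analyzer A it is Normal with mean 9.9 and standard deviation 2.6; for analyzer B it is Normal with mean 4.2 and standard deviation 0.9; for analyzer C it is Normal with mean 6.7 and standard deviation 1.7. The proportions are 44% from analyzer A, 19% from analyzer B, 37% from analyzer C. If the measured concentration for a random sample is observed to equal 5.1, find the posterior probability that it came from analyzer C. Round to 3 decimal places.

0.468

Likelihoods f(5.1 | ·): A: 0.027915; B: 0.268856; C: 0.150699.
Posterior ∝ prior × likelihood. Numerator for C: 0.37·0.150699 = 0.0557585.
Normalizing constant: 0.44·0.027915 + 0.19·0.268856 + 0.37·0.150699 = 0.119124.
P(C | observation) = 0.0557585 / 0.119124 = 0.468072.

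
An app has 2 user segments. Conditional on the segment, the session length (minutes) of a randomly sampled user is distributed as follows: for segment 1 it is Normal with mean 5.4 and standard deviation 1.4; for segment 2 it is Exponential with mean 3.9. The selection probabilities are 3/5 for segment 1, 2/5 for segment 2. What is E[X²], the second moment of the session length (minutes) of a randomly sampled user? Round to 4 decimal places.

For each component E[X²] = Var + (mean)², giving 1: 31.12; 2: 30.42.
Overall E[X²] = 0.6·31.12 + 0.4·30.42 = 30.84.

30.8400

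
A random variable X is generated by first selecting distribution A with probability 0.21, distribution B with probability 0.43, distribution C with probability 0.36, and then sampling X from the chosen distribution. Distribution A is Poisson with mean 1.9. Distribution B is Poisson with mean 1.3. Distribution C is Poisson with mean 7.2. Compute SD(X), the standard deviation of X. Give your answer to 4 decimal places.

3.3309

Per component, A: μ=1.9, E[X²]=5.51; B: μ=1.3, E[X²]=2.99; C: μ=7.2, E[X²]=59.04.
E[X] = 0.21·1.9 + 0.43·1.3 + 0.36·7.2 = 3.55.
E[X²] = 0.21·5.51 + 0.43·2.99 + 0.36·59.04 = 23.6972.
Var(X) = E[X²] − (E[X])² = 23.6972 − 12.6025 = 11.0947.
SD(X) = √11.0947 = 3.33087.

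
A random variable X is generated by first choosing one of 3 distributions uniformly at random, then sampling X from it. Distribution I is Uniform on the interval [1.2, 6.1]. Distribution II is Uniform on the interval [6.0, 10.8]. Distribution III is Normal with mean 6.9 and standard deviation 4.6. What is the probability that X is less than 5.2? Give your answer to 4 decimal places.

Conditional on each component, P(X < 5.2): I: 0.816327; II: 0; III: 0.355853.
By total probability, P(X < 5.2) = 0.333333·0.816327 + 0.333333·0 + 0.333333·0.355853 = 0.390727.

0.3907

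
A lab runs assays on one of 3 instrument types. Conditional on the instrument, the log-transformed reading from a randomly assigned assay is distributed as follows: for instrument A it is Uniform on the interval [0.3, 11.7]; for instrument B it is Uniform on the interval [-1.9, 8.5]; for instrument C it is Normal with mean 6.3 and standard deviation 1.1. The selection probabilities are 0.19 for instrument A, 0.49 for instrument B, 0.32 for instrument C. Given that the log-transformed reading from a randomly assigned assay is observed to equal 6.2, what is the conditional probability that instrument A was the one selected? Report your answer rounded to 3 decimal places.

Likelihoods f(6.2 | ·): A: 0.0877193; B: 0.0961538; C: 0.361179.
Posterior ∝ prior × likelihood. Numerator for A: 0.19·0.0877193 = 0.0166667.
Normalizing constant: 0.19·0.0877193 + 0.49·0.0961538 + 0.32·0.361179 = 0.179359.
P(A | observation) = 0.0166667 / 0.179359 = 0.0929233.

0.093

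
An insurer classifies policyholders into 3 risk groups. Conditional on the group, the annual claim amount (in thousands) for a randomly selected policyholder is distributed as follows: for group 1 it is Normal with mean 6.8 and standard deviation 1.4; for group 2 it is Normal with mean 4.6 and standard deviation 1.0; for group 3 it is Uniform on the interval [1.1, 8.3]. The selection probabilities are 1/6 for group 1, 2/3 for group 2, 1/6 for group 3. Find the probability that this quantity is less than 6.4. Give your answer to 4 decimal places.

Conditional on each group, P(X < 6.4): 1: 0.387548; 2: 0.96407; 3: 0.736111.
By total probability, P(X < 6.4) = 0.166667·0.387548 + 0.666667·0.96407 + 0.166667·0.736111 = 0.82999.

0.8300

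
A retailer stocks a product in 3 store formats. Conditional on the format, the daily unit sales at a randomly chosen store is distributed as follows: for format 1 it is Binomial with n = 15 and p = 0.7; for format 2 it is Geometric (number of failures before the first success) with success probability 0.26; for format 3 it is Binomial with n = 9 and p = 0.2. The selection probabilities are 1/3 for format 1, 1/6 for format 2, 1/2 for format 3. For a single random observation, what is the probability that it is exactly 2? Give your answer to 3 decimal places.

Conditional on each format, P(X = 2): 1: 8.20279e-06; 2: 0.142376; 3: 0.30199.
By total probability, P(X = 2) = 0.333333·8.20279e-06 + 0.166667·0.142376 + 0.5·0.30199 = 0.174727.

0.175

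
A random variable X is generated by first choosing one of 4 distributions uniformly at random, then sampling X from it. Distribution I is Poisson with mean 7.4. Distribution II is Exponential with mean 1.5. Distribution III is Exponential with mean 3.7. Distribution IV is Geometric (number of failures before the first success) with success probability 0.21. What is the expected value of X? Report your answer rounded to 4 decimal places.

4.0905

Component means — I: 7.4; II: 1.5; III: 3.7; IV: 3.7619.
E[X] = 0.25·7.4 + 0.25·1.5 + 0.25·3.7 + 0.25·3.7619 = 4.09048.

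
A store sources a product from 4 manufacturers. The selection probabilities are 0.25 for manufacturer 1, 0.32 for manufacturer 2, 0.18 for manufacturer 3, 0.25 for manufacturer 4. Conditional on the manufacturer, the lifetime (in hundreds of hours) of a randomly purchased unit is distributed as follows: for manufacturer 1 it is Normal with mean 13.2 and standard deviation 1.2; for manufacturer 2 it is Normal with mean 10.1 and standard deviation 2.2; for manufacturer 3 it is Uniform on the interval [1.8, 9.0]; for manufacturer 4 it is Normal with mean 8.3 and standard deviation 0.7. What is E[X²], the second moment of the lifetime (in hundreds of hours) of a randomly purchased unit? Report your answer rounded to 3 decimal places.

101.483

For each component E[X²] = Var + (mean)², giving 1: 175.68; 2: 106.85; 3: 33.48; 4: 69.38.
Overall E[X²] = 0.25·175.68 + 0.32·106.85 + 0.18·33.48 + 0.25·69.38 = 101.483.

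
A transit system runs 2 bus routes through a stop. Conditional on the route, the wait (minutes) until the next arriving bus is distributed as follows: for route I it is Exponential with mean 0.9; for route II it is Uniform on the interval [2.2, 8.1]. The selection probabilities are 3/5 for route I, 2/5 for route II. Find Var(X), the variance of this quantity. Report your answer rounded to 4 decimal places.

Per component, I: μ=0.9, E[X²]=1.62; II: μ=5.15, E[X²]=29.4233.
E[X] = 0.6·0.9 + 0.4·5.15 = 2.6.
E[X²] = 0.6·1.62 + 0.4·29.4233 = 12.7413.
Var(X) = E[X²] − (E[X])² = 12.7413 − 6.76 = 5.98133.

5.9813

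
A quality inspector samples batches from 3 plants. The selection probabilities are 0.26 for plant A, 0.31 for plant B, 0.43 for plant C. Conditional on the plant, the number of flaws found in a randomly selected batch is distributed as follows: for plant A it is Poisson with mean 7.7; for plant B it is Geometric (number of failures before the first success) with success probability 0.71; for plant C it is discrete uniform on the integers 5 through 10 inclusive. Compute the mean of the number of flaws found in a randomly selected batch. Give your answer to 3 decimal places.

Component means — A: 7.7; B: 0.408451; C: 7.5.
E[X] = 0.26·7.7 + 0.31·0.408451 + 0.43·7.5 = 5.35362.

5.354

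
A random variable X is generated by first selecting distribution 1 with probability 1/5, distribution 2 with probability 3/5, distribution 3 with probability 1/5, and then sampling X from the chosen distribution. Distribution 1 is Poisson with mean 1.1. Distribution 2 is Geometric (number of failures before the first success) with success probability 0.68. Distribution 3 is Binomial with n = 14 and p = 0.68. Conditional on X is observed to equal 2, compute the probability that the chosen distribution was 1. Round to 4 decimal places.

Likelihoods P(X=2 | ·): 1: 0.201387; 2: 0.069632; 3: 4.85131e-05.
Posterior ∝ prior × likelihood. Numerator for 1: 0.2·0.201387 = 0.0402774.
Normalizing constant: 0.2·0.201387 + 0.6·0.069632 + 0.2·4.85131e-05 = 0.0820663.
P(1 | observation) = 0.0402774 / 0.0820663 = 0.490791.

0.4908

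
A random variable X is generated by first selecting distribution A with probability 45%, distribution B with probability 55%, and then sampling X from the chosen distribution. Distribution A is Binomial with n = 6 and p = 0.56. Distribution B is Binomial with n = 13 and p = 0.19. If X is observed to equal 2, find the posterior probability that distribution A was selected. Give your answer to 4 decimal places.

0.3422

Likelihoods P(X=2 | ·): A: 0.17631; B: 0.277292.
Posterior ∝ prior × likelihood. Numerator for A: 0.45·0.17631 = 0.0793397.
Normalizing constant: 0.45·0.17631 + 0.55·0.277292 = 0.23185.
P(A | observation) = 0.0793397 / 0.23185 = 0.342202.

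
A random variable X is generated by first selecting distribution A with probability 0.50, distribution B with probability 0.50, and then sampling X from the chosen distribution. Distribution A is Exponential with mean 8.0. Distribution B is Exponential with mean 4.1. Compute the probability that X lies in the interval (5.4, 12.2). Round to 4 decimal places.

Conditional on each component, P(5.4 < X < 12.2): A: 0.291535; B: 0.216902.
By total probability, P(5.4 < X < 12.2) = 0.5·0.291535 + 0.5·0.216902 = 0.254219.

0.2542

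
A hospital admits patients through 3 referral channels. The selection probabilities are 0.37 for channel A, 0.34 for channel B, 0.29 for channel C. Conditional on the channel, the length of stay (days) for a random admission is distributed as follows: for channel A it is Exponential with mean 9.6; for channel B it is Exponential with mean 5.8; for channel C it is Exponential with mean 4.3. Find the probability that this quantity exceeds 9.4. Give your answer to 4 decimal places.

Conditional on each channel, P(X > 9.4): A: 0.375624; B: 0.197762; C: 0.11236.
By total probability, P(X > 9.4) = 0.37·0.375624 + 0.34·0.197762 + 0.29·0.11236 = 0.238804.

0.2388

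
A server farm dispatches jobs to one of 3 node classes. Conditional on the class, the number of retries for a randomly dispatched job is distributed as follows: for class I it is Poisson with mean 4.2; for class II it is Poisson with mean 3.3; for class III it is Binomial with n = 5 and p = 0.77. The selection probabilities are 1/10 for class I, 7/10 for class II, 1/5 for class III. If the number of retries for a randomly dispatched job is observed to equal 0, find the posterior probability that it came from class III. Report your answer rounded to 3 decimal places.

Likelihoods P(X=0 | ·): I: 0.0149956; II: 0.0368832; III: 0.000643634.
Posterior ∝ prior × likelihood. Numerator for III: 0.2·0.000643634 = 0.000128727.
Normalizing constant: 0.1·0.0149956 + 0.7·0.0368832 + 0.2·0.000643634 = 0.0274465.
P(III | observation) = 0.000128727 / 0.0274465 = 0.0046901.

0.005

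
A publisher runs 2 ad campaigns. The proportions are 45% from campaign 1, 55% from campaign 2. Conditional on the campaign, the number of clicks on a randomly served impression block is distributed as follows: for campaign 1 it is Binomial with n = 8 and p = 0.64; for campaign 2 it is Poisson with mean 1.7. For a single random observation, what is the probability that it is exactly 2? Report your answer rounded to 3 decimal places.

Conditional on each campaign, P(X = 2): 1: 0.0249651; 2: 0.263978.
By total probability, P(X = 2) = 0.45·0.0249651 + 0.55·0.263978 = 0.156422.

0.156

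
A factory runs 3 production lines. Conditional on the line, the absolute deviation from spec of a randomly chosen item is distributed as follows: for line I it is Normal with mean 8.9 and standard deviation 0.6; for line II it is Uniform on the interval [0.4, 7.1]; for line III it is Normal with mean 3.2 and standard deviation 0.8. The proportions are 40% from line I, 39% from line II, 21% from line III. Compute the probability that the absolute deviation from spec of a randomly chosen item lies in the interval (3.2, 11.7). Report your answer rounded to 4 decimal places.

0.7320

Conditional on each line, P(3.2 < X < 11.7): I: 0.999998; II: 0.58209; III: 0.5.
By total probability, P(3.2 < X < 11.7) = 0.4·0.999998 + 0.39·0.58209 + 0.21·0.5 = 0.732014.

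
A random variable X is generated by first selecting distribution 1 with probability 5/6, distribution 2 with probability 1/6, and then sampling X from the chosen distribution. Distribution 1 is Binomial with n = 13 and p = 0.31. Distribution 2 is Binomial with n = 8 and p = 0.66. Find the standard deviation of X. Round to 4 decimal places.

1.6833

Per component, 1: μ=4.03, E[X²]=19.0216; 2: μ=5.28, E[X²]=29.6736.
E[X] = 0.833333·4.03 + 0.166667·5.28 = 4.23833.
E[X²] = 0.833333·19.0216 + 0.166667·29.6736 = 20.7969.
Var(X) = E[X²] − (E[X])² = 20.7969 − 17.9635 = 2.83346.
SD(X) = √2.83346 = 1.68329.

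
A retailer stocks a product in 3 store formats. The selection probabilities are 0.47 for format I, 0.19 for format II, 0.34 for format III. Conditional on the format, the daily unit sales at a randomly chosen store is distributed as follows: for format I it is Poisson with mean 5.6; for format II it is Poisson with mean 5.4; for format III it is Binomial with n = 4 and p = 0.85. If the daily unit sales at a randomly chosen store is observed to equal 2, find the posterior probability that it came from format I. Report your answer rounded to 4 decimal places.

0.3737

Likelihoods P(X=2 | ·): I: 0.0579825; II: 0.0658518; III: 0.0975375.
Posterior ∝ prior × likelihood. Numerator for I: 0.47·0.0579825 = 0.0272518.
Normalizing constant: 0.47·0.0579825 + 0.19·0.0658518 + 0.34·0.0975375 = 0.0729264.
P(I | observation) = 0.0272518 / 0.0729264 = 0.373689.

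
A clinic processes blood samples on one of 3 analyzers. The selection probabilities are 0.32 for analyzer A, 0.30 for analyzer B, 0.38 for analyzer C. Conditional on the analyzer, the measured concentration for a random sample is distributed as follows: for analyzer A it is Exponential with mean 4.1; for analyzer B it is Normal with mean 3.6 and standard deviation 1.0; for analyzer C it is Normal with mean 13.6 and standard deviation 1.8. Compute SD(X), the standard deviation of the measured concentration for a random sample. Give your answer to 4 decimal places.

5.4138

Per component, A: μ=4.1, E[X²]=33.62; B: μ=3.6, E[X²]=13.96; C: μ=13.6, E[X²]=188.2.
E[X] = 0.32·4.1 + 0.3·3.6 + 0.38·13.6 = 7.56.
E[X²] = 0.32·33.62 + 0.3·13.96 + 0.38·188.2 = 86.4624.
Var(X) = E[X²] − (E[X])² = 86.4624 − 57.1536 = 29.3088.
SD(X) = √29.3088 = 5.41376.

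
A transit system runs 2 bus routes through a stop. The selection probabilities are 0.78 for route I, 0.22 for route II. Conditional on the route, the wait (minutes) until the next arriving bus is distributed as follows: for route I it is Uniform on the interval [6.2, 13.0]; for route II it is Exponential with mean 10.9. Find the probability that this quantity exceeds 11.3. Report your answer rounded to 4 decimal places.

Conditional on each route, P(X > 11.3): I: 0.25; II: 0.354624.
By total probability, P(X > 11.3) = 0.78·0.25 + 0.22·0.354624 = 0.273017.

0.2730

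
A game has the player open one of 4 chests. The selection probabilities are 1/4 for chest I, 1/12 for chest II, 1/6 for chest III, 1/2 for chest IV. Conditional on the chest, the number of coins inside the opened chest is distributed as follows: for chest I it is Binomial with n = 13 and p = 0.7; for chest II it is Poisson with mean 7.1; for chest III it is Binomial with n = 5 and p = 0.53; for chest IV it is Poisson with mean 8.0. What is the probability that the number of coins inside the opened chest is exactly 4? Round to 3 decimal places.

0.068

Conditional on each chest, P(X = 4): I: 0.00337901; II: 0.0873638; III: 0.185426; IV: 0.0572523.
By total probability, P(X = 4) = 0.25·0.00337901 + 0.0833333·0.0873638 + 0.166667·0.185426 + 0.5·0.0572523 = 0.0676556.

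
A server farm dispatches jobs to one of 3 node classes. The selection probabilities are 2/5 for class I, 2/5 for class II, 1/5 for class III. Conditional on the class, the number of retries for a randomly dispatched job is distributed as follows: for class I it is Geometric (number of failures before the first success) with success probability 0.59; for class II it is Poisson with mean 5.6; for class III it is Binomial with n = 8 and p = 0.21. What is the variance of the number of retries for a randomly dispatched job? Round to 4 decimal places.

8.1331

Per component, I: μ=0.694915, E[X²]=1.66073; II: μ=5.6, E[X²]=36.96; III: μ=1.68, E[X²]=4.1496.
E[X] = 0.4·0.694915 + 0.4·5.6 + 0.2·1.68 = 2.85397.
E[X²] = 0.4·1.66073 + 0.4·36.96 + 0.2·4.1496 = 16.2782.
Var(X) = E[X²] − (E[X])² = 16.2782 − 8.14512 = 8.13309.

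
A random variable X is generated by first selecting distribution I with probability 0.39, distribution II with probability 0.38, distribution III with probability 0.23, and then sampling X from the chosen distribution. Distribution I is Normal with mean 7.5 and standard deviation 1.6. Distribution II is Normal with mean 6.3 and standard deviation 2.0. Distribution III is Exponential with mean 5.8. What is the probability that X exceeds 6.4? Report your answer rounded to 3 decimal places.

0.553

Conditional on each component, P(X > 6.4): I: 0.754116; II: 0.480061; III: 0.331725.
By total probability, P(X > 6.4) = 0.39·0.754116 + 0.38·0.480061 + 0.23·0.331725 = 0.552825.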